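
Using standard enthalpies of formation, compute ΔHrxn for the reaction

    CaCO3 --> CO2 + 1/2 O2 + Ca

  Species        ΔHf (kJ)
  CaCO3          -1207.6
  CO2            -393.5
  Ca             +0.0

Products: 1·(-393.5) + 1/2·(+0.0) + 1·(+0.0) = -393.5
Reactants: 1·(-1207.6) = -1207.6
ΔHrxn = (-393.5) − (-1207.6) = 814.1 kJ

ΔHrxn = 814.1 kJ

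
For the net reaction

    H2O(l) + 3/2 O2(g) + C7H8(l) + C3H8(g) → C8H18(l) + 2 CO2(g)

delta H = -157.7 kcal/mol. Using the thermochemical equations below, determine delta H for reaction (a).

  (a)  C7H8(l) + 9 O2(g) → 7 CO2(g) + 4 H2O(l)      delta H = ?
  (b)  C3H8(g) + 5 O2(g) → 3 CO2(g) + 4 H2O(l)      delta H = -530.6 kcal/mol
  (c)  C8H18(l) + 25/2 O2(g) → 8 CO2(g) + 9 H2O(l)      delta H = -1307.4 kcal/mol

delta H = -934.5 kcal/mol

(a) as written: contributes x
(b) as written: -530.6 kcal/mol
(c) reversed: +1307.4 kcal/mol
-157.7 = (-530.6) + (+1307.4) + x
x = (-157.7 − (+776.8)) / (1) = -934.5 kcal/mol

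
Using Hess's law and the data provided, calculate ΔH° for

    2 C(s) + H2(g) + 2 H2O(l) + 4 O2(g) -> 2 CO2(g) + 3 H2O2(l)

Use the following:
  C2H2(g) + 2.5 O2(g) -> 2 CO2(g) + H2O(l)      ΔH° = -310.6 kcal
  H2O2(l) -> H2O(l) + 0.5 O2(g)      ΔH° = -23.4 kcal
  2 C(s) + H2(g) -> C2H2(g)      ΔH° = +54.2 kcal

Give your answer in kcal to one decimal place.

ΔH° = -186.2 kcal

equation 1 as written: -310.6 kcal
equation 2 reversed and × 3: (-3)·(-23.4) = +70.2 kcal
equation 3 as written: +54.2 kcal
ΔH° = (-310.6) + (+70.2) + (+54.2) = -186.2 kcal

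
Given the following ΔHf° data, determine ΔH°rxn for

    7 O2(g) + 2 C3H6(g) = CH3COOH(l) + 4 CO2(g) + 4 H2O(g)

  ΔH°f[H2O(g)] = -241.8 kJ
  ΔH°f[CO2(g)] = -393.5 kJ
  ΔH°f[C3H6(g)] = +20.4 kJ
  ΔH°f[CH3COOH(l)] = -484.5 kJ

ΔH°rxn = -3066.5 kJ

ΔH°rxn = Σ nΔHf°(products) − Σ nΔHf°(reactants).
Products: 1·(-484.5) + 4·(-393.5) + 4·(-241.8) = -3025.7
Reactants: 7·(+0.0) + 2·(+20.4) = +40.8
ΔH°rxn = (-3025.7) − (+40.8) = -3066.5 kJ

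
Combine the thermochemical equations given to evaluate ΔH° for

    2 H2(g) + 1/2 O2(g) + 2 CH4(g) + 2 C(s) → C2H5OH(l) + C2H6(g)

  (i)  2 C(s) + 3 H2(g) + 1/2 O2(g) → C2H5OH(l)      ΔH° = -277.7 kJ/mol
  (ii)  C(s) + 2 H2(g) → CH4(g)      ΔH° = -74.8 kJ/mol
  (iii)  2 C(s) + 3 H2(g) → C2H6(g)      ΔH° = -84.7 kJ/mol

(i) as written: -277.7 kJ/mol
(ii) reversed and × 2: (-2)·(-74.8) = +149.6 kJ/mol
(iii) as written: -84.7 kJ/mol
By Hess's law, ΔH° = (1)·(-277.7) + (-2)·(-74.8) + (1)·(-84.7) = -212.8 kJ/mol

ΔH° = -212.8 kJ/mol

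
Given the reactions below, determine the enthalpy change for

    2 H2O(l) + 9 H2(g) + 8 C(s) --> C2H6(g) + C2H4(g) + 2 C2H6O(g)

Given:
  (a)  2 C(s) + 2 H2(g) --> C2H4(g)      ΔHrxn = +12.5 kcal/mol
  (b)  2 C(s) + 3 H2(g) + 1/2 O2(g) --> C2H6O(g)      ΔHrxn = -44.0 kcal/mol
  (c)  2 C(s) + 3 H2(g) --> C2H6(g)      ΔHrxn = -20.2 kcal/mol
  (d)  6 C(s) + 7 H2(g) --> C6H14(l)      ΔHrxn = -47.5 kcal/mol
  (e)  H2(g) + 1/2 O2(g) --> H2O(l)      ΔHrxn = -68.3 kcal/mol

(a) as written: +12.5 kcal/mol
(b) × 2: (2)·(-44.0) = -88.0 kcal/mol
(c) as written: -20.2 kcal/mol
(d): not needed.
(e) reversed and × 2: (-2)·(-68.3) = +136.6 kcal/mol
ΔHrxn = (1)·(+12.5) + (2)·(-44.0) + (1)·(-20.2) + (-2)·(-68.3) = 40.9 kcal/mol

ΔHrxn = 40.9 kcal/mol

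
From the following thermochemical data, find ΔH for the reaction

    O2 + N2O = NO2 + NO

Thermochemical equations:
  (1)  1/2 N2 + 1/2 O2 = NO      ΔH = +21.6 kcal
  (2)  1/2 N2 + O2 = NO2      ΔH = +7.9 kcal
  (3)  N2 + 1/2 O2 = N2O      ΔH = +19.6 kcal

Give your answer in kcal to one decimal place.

ΔH = 9.9 kcal

(1) as written: +21.6 kcal
(2) as written: +7.9 kcal
(3) reversed: -19.6 kcal
ΔH = (1)·(+21.6) + (1)·(+7.9) + (-1)·(+19.6) = 9.9 kcal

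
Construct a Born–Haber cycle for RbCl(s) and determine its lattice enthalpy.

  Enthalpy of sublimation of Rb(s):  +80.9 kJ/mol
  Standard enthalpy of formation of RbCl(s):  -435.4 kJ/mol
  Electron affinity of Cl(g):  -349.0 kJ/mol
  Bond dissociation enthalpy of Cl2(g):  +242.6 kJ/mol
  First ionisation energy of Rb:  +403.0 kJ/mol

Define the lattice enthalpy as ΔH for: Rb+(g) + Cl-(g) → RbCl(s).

ΔHf° = 1·ΔHsub + 1·(ΣIE) + 1/2·D(Cl2) + 1·EA + U
-435.4 = 1·(+80.9) + 1·(+403.0) + 1/2·(+242.6) + 1·(-349.0) + U
U = -435.4 − (+256.2) = -691.6 kJ/mol

U = -691.6 kJ/mol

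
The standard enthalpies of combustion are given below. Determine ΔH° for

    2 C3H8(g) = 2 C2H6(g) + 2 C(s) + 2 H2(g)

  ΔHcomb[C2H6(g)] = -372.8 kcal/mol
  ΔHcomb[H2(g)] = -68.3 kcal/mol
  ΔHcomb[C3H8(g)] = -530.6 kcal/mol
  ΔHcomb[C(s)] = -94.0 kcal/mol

With combustion enthalpies, reactants minus products:
= [2·(-530.6)] − [2·(-372.8) + 2·(-94.0) + 2·(-68.3)]
= 9.0 kcal/mol

ΔH° = 9.0 kcal/mol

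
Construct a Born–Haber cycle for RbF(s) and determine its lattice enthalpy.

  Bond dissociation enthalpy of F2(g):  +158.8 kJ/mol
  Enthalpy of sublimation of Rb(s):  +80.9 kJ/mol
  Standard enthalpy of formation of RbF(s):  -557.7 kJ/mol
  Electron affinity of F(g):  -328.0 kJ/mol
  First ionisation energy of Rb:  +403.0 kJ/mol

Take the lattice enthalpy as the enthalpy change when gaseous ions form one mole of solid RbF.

ΔHf° = 1·ΔHsub + 1·(ΣIE) + 1/2·D(F2) + 1·EA + U
-557.7 = 1·(+80.9) + 1·(+403.0) + 1/2·(+158.8) + 1·(-328.0) + U
U = -557.7 − (+235.3) = -793.0 kJ/mol

U = -793.0 kJ/mol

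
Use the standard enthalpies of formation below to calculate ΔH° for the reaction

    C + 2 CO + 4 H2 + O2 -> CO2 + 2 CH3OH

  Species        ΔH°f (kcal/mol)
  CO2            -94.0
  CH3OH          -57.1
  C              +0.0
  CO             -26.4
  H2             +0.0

ΔH°rxn = Σ nΔHf°(products) − Σ nΔHf°(reactants).
Products: 1·(-94.0) + 2·(-57.1) = -208.2
Reactants: 1·(+0.0) + 2·(-26.4) + 4·(+0.0) + 1·(+0.0) = -52.8
ΔH° = (-208.2) − (-52.8) = -155.4 kcal/mol

ΔH° = -155.4 kcal/mol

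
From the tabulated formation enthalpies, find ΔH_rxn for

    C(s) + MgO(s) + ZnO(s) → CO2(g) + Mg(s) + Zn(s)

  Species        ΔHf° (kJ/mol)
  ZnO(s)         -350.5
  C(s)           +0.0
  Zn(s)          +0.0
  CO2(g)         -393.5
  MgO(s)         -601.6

Products: 1·(-393.5) + 1·(+0.0) + 1·(+0.0) = -393.5
Reactants: 1·(+0.0) + 1·(-601.6) + 1·(-350.5) = -952.1
ΔH_rxn = (-393.5) − (-952.1) = 558.6 kJ/mol

ΔH_rxn = 558.6 kJ/mol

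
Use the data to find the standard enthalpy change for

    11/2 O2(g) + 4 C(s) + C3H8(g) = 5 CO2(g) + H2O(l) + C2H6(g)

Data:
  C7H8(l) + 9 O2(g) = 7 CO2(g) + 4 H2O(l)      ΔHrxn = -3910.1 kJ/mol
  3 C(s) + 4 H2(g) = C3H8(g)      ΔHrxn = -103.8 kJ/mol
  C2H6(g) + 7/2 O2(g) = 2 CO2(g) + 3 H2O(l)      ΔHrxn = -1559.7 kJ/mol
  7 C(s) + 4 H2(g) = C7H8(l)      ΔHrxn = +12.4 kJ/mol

equation 1 as written: -3910.1 kJ/mol
equation 2 reversed (reverse to put C3H8(g) on the reactant side): +103.8 kJ/mol
equation 3 reversed (reverse to put C2H6(g) on the product side): +1559.7 kJ/mol
equation 4 as written: +12.4 kJ/mol
Summing the manipulated equations, ΔHrxn = (-3910.1) + (+103.8) + (+1559.7) + (+12.4) = -2234.2 kJ/mol

ΔHrxn = -2234.2 kJ/mol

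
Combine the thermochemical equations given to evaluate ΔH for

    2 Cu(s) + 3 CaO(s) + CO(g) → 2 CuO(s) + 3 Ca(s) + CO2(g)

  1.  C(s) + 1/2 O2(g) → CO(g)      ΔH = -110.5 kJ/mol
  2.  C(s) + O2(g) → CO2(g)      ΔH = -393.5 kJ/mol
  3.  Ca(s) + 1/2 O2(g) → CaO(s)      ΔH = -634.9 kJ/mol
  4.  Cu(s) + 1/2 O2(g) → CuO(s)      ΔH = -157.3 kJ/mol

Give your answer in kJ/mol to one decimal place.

eq. 1 reversed (CO(g) must end up as a reactant): +110.5 kJ/mol
eq. 2 as written (CO2(g) already on the product side): -393.5 kJ/mol
eq. 3 reversed and × 3 (CaO(s) must end up as a reactant; ×3 to match 3 CaO(s) in the target): (-3)·(-634.9) = +1904.7 kJ/mol
eq. 4 × 2 (scale by 2 for the 2 CuO(s)): (2)·(-157.3) = -314.6 kJ/mol
ΔH = (-1)·(-110.5) + (1)·(-393.5) + (-3)·(-634.9) + (2)·(-157.3) = 1307.1 kJ/mol

ΔH = 1307.1 kJ/mol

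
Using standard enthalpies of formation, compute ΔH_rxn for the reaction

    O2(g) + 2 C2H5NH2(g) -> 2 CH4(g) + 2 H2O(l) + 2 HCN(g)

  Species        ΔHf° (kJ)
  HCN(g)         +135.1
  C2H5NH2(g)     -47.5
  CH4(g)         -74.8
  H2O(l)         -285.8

ΔH_rxn = -356.0 kJ

Products: 2·(-74.8) + 2·(-285.8) + 2·(+135.1) = -451.0
Reactants: 1·(+0.0) + 2·(-47.5) = -95.0
ΔH_rxn = (-451.0) − (-95.0) = -356.0 kJ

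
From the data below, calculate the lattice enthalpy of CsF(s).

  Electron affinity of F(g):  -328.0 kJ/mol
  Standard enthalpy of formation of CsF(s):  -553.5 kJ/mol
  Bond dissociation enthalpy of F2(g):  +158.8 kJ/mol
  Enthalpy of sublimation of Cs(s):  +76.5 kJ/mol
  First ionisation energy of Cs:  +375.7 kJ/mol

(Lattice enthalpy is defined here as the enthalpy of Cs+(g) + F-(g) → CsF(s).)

ΔHf° = 1·ΔHsub + 1·(ΣIE) + 1/2·D(F2) + 1·EA + U
-553.5 = 1·(+76.5) + 1·(+375.7) + 1/2·(+158.8) + 1·(-328.0) + U
U = -553.5 − (+203.6) = -757.1 kJ/mol

U = -757.1 kJ/mol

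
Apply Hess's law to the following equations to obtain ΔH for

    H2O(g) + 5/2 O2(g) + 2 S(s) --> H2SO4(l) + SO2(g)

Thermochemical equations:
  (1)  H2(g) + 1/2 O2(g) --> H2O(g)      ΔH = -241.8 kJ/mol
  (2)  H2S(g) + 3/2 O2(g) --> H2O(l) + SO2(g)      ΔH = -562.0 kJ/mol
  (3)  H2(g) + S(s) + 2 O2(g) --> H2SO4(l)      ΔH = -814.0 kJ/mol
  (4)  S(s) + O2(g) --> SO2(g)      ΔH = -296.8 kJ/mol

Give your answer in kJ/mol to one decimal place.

ΔH = -869.0 kJ/mol

(1) reversed: +241.8 kJ/mol
(2): not needed.
(3) as written: -814.0 kJ/mol
(4) as written: -296.8 kJ/mol
ΔH = (-1)·(-241.8) + (1)·(-814.0) + (1)·(-296.8) = -869.0 kJ/mol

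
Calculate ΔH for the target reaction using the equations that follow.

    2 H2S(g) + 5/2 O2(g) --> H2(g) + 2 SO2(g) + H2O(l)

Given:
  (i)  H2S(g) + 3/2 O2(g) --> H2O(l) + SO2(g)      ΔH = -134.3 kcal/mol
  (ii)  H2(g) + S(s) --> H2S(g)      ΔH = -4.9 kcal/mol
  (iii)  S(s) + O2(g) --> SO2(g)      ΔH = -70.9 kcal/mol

ΔH = -200.3 kcal/mol

(i) as written (H2O(l) already on the product side): -134.3 kcal/mol
(ii) reversed (reverse to put H2(g) on the product side): +4.9 kcal/mol
(iii) as written: -70.9 kcal/mol
ΔH = (1)·(-134.3) + (-1)·(-4.9) + (1)·(-70.9) = -200.3 kcal/mol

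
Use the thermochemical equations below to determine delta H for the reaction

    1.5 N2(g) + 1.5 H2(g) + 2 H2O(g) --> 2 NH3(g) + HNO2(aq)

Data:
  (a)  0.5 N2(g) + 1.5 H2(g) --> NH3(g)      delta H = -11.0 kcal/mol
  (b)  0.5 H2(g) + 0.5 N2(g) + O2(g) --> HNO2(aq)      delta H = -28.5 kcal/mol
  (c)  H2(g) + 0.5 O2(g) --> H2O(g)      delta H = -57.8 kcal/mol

(a) × 2: (2)·(-11.0) = -22.0 kcal/mol
(b) as written: -28.5 kcal/mol
(c) reversed and × 2: (-2)·(-57.8) = +115.6 kcal/mol
By Hess's law, delta H = (2)·(-11.0) + (1)·(-28.5) + (-2)·(-57.8) = 65.1 kcal/mol

delta H = 65.1 kcal/mol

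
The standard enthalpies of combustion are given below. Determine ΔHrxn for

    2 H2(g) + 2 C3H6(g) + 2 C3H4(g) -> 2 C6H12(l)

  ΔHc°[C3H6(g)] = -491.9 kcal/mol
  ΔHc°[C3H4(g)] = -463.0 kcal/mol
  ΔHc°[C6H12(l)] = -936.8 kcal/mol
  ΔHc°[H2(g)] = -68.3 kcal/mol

With combustion enthalpies, reactants minus products:
= [2·(-68.3) + 2·(-491.9) + 2·(-463.0)] − [2·(-936.8)]
= -172.8 kcal/mol

ΔHrxn = -172.8 kcal/mol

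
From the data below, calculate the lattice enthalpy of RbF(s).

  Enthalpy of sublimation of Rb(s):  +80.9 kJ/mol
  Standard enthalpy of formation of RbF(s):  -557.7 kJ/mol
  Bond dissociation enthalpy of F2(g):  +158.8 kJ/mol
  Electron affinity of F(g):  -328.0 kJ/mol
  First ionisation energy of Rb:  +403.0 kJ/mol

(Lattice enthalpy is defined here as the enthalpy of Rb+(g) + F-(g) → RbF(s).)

ΔHf° = 1·ΔHsub + 1·(ΣIE) + 1/2·D(F2) + 1·EA + U
-557.7 = 1·(+80.9) + 1·(+403.0) + 1/2·(+158.8) + 1·(-328.0) + U
U = -557.7 − (+235.3) = -793.0 kJ/mol

U = -793.0 kJ/mol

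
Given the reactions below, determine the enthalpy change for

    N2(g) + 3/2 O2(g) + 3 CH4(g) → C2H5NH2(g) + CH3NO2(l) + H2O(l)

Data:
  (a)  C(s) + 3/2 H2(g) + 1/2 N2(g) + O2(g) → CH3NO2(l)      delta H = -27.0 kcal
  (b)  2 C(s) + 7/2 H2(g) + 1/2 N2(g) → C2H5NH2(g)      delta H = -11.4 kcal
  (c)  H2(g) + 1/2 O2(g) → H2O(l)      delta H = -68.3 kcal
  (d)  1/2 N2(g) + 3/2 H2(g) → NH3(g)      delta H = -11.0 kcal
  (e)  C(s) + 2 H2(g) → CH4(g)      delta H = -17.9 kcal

(a) as written (CH3NO2(l) already on the product side): -27.0 kcal
(b) as written (C2H5NH2(g) already on the product side): -11.4 kcal
(c) as written (H2O(l) already on the product side): -68.3 kcal
(d): not needed (NH3(g) appears nowhere else).
(e) reversed and × 3 (reverse to put CH4(g) on the reactant side; ×3 to match 3 CH4(g) in the target): (-3)·(-17.9) = +53.7 kcal
Summing the manipulated equations, delta H = (-27.0) + (-11.4) + (-68.3) + (+53.7) = -53.0 kcal

delta H = -53.0 kcal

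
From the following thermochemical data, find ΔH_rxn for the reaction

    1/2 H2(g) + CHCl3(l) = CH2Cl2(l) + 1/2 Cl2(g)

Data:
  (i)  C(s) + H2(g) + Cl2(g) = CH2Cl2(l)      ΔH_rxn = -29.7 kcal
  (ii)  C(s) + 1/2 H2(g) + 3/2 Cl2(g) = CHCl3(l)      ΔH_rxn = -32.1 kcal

ΔH_rxn = 2.4 kcal

(i) as written (CH2Cl2(l) already on the product side): -29.7 kcal
(ii) reversed (reverse to put CHCl3(l) on the reactant side): +32.1 kcal
Combining the equations, ΔH_rxn = (1)·(-29.7) + (-1)·(-32.1) = 2.4 kcal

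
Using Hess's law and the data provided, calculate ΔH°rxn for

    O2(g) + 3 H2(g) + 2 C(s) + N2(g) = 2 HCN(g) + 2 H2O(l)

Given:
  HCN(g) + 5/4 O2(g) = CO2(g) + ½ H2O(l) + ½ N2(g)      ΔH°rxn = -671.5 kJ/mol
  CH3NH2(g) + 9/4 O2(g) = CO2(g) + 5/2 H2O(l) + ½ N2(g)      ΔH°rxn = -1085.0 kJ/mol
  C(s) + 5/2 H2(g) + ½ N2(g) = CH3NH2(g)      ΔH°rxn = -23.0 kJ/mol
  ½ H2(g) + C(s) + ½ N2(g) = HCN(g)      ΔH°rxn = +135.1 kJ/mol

equation 1 reversed: +671.5 kJ/mol
equation 2 as written: -1085.0 kJ/mol
equation 3 as written: -23.0 kJ/mol
equation 4 as written: +135.1 kJ/mol
ΔH°rxn = (-1)·(-671.5) + (1)·(-1085.0) + (1)·(-23.0) + (1)·(+135.1) = -301.4 kJ/mol

ΔH°rxn = -301.4 kJ/mol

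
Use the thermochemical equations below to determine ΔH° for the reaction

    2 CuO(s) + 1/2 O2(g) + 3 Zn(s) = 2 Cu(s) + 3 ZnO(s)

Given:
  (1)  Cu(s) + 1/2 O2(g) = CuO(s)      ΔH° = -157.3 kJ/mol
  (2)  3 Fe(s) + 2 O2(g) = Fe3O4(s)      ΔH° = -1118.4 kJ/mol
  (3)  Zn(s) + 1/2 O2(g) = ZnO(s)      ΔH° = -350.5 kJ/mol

ΔH° = -736.9 kJ/mol

(1) reversed and × 2 (CuO(s) must end up as a reactant; ×2 to match 2 CuO(s) in the target): (-2)·(-157.3) = +314.6 kJ/mol
(2): not needed (Fe3O4(s) appears nowhere else).
(3) × 3 (scale by 3 for the 3 ZnO(s)): (3)·(-350.5) = -1051.5 kJ/mol
ΔH° = (+314.6) + (-1051.5) = -736.9 kJ/mol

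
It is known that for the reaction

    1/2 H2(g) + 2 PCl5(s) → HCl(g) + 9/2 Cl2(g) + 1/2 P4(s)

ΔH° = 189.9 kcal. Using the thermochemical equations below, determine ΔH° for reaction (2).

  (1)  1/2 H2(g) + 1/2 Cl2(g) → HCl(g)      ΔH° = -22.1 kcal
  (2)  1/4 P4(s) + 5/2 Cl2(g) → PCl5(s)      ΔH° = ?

ΔH° = -106.0 kcal

(1) as written: -22.1 kcal
(2) reversed and × 2: contributes −2·x
+189.9 = (-22.1) − 2·x
x = (+189.9 − (-22.1)) / (-2) = -106.0 kcal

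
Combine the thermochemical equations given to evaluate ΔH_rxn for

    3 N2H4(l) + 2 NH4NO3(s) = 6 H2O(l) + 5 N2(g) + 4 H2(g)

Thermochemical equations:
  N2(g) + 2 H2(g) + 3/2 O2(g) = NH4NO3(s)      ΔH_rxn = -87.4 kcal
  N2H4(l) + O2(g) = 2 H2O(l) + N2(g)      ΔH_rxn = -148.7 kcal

ΔH_rxn = -271.3 kcal

equation 1 reversed and × 2 (reverse to put NH4NO3(s) on the reactant side; scale by 2 for the 2 NH4NO3(s)): (-2)·(-87.4) = +174.8 kcal
equation 2 × 3 (scale by 3 for the 3 N2H4(l)): (3)·(-148.7) = -446.1 kcal
ΔH_rxn = (+174.8) + (-446.1) = -271.3 kcal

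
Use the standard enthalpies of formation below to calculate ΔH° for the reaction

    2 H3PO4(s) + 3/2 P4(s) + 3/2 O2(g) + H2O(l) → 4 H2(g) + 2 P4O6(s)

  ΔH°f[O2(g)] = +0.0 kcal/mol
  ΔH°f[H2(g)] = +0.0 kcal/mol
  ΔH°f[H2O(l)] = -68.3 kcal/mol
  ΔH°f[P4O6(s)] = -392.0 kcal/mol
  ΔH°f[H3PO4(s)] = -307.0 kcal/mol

Products: 4·(+0.0) + 2·(-392.0) = -784.0
Reactants: 2·(-307.0) + 3/2·(+0.0) + 3/2·(+0.0) + 1·(-68.3) = -682.3
ΔH° = (-784.0) − (-682.3) = -101.7 kcal/mol

ΔH° = -101.7 kcal/mol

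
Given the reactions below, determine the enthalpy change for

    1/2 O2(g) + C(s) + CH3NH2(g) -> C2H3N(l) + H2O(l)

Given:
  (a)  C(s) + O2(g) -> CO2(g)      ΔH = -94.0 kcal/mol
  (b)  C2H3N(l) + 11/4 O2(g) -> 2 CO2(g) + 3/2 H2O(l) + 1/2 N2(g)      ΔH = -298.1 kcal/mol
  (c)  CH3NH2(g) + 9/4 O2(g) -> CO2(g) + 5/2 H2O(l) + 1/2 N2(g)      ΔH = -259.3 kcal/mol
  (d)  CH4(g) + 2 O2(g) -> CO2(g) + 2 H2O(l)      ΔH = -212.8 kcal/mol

(a) as written (C(s) already on the reactant side): -94.0 kcal/mol
(b) reversed (C2H3N(l) must end up as a product): +298.1 kcal/mol
(c) as written (CH3NH2(g) already on the reactant side): -259.3 kcal/mol
(d): not needed (CH4(g) appears nowhere else).
ΔH = (-94.0) + (+298.1) + (-259.3) = -55.2 kcal/mol

ΔH = -55.2 kcal/mol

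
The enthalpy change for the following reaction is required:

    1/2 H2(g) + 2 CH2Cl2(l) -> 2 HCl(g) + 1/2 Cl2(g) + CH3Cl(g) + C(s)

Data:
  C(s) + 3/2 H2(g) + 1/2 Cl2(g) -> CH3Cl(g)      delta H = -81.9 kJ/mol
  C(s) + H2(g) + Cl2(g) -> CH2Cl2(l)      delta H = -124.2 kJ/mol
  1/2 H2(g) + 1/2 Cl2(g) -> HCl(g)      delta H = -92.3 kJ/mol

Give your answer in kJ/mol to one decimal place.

delta H = -18.1 kJ/mol

equation 1 as written: -81.9 kJ/mol
equation 2 reversed and × 2: (-2)·(-124.2) = +248.4 kJ/mol
equation 3 × 2: (2)·(-92.3) = -184.6 kJ/mol
By Hess's law, delta H = (-81.9) + (+248.4) + (-184.6) = -18.1 kJ/mol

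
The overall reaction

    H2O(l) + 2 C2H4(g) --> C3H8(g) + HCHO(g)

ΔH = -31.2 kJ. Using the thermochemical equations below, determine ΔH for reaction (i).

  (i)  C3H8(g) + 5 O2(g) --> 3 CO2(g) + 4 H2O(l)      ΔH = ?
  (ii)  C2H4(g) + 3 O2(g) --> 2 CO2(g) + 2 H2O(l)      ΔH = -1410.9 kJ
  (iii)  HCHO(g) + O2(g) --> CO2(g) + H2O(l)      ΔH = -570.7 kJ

(i) reversed: contributes −x
(ii) × 2: (2)·(-1410.9) = -2821.8 kJ
(iii) reversed: +570.7 kJ
-31.2 = (-2821.8) + (+570.7) − x
x = (-31.2 − (-2251.1)) / (-1) = -2219.9 kJ

ΔH = -2219.9 kJ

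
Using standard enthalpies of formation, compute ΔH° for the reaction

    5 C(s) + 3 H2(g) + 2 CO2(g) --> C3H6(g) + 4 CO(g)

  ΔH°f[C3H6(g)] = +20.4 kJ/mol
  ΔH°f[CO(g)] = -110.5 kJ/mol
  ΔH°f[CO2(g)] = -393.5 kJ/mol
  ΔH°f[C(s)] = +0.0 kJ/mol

ΔH° = 365.4 kJ/mol

Products: 1·(+20.4) + 4·(-110.5) = -421.6
Reactants: 5·(+0.0) + 3·(+0.0) + 2·(-393.5) = -787.0
ΔH° = (-421.6) − (-787.0) = 365.4 kJ/mol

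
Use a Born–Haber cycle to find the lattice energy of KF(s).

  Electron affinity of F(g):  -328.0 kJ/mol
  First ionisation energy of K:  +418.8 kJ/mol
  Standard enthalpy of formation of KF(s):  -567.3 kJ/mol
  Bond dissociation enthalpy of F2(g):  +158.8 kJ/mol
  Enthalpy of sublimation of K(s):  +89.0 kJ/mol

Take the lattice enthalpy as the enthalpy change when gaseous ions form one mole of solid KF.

ΔHf° = 1·ΔHsub + 1·(ΣIE) + 1/2·D(F2) + 1·EA + U
-567.3 = 1·(+89.0) + 1·(+418.8) + 1/2·(+158.8) + 1·(-328.0) + U
U = -567.3 − (+259.2) = -826.5 kJ/mol

U = -826.5 kJ/mol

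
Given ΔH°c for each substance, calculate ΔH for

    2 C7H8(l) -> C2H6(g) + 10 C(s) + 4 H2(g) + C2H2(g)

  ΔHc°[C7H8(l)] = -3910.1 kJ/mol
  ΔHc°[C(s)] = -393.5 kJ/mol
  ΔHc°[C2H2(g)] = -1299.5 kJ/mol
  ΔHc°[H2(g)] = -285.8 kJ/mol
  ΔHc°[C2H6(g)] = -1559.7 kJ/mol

ΔH = 117.2 kJ/mol

Using ΔH = Σ nΔHc°(reactants) − Σ nΔHc°(products):
= [2·(-3910.1)] − [1·(-1559.7) + 10·(-393.5) + 4·(-285.8) + 1·(-1299.5)]
= 117.2 kJ/mol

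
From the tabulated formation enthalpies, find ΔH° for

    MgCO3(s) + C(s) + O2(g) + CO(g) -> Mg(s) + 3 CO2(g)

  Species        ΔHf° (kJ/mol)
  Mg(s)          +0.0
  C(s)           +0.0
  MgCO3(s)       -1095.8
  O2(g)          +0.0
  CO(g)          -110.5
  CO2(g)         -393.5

Products: 1·(+0.0) + 3·(-393.5) = -1180.5
Reactants: 1·(-1095.8) + 1·(+0.0) + 1·(+0.0) + 1·(-110.5) = -1206.3
ΔH° = (-1180.5) − (-1206.3) = 25.8 kJ/mol

ΔH° = 25.8 kJ/mol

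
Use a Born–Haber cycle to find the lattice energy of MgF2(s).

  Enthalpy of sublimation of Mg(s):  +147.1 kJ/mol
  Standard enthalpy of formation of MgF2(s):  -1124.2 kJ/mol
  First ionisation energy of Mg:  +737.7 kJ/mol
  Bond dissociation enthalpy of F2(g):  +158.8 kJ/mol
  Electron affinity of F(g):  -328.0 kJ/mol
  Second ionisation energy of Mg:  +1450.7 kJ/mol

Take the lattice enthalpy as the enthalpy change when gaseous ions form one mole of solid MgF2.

ΔHf° = 1·ΔHsub + 1·(ΣIE) + 1·D(F2) + 2·EA + U
-1124.2 = 1·(+147.1) + 1·(+2188.4) + 1·(+158.8) + 2·(-328.0) + U
U = -1124.2 − (+1838.3) = -2962.5 kJ/mol

U = -2962.5 kJ/mol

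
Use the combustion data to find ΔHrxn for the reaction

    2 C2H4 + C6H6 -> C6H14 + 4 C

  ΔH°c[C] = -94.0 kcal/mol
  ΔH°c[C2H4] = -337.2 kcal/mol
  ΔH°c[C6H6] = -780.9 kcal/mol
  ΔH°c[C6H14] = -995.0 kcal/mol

With combustion enthalpies, reactants minus products:
= [2·(-337.2) + 1·(-780.9)] − [1·(-995.0) + 4·(-94.0)]
= -84.3 kcal/mol

ΔHrxn = -84.3 kcal/mol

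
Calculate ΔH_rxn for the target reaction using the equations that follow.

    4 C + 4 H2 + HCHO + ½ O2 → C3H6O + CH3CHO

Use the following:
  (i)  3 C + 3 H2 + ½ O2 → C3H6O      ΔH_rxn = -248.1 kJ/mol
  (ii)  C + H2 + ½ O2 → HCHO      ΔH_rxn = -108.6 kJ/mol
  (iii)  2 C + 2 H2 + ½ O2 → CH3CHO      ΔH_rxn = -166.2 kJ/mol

ΔH_rxn = -305.7 kJ/mol

(i) as written: -248.1 kJ/mol
(ii) reversed: +108.6 kJ/mol
(iii) as written: -166.2 kJ/mol
Since enthalpy is a state function, ΔH_rxn = (1)·(-248.1) + (-1)·(-108.6) + (1)·(-166.2) = -305.7 kJ/mol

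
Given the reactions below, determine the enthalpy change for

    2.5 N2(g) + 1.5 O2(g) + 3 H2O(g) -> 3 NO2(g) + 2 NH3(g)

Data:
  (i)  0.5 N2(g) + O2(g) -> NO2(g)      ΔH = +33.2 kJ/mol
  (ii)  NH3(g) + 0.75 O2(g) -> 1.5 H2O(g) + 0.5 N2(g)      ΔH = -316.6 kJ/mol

(i) × 3: (3)·(+33.2) = +99.6 kJ/mol
(ii) reversed and × 2: (-2)·(-316.6) = +633.2 kJ/mol
By Hess's law, ΔH = (+99.6) + (+633.2) = 732.8 kJ/mol

ΔH = 732.8 kJ/mol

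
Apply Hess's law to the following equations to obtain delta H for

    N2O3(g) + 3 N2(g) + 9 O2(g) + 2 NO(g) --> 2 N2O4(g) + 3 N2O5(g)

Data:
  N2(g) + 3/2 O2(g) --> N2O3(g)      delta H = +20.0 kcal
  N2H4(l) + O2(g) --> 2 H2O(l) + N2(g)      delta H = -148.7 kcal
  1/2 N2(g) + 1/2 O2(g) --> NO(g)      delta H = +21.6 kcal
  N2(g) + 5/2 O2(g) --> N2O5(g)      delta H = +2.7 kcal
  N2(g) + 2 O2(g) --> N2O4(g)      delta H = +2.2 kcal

equation 1 reversed (N2O3(g) must end up as a reactant): -20.0 kcal
equation 2: not needed (N2H4(l) appears nowhere else).
equation 3 reversed and × 2 (NO(g) must end up as a reactant; ×2 to match 2 NO(g) in the target): (-2)·(+21.6) = -43.2 kcal
equation 4 × 3 (scale by 3 for the 3 N2O5(g)): (3)·(+2.7) = +8.1 kcal
equation 5 × 2 (×2 to match 2 N2O4(g) in the target): (2)·(+2.2) = +4.4 kcal
By Hess's law, delta H = (-1)·(+20.0) + (-2)·(+21.6) + (3)·(+2.7) + (2)·(+2.2) = -50.7 kcal

delta H = -50.7 kcal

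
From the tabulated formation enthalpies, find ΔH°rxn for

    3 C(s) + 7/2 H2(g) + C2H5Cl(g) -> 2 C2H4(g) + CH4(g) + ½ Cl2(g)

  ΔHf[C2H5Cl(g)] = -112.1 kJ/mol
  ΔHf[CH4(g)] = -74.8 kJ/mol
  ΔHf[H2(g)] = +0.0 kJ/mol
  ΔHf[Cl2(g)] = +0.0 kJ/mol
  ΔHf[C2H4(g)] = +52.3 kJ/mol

ΔH°rxn = 141.9 kJ/mol

ΔH°rxn = Σ nΔHf°(products) − Σ nΔHf°(reactants).
Products: 2·(+52.3) + 1·(-74.8) + 1/2·(+0.0) = +29.8
Reactants: 3·(+0.0) + 7/2·(+0.0) + 1·(-112.1) = -112.1
ΔH°rxn = (+29.8) − (-112.1) = 141.9 kJ/mol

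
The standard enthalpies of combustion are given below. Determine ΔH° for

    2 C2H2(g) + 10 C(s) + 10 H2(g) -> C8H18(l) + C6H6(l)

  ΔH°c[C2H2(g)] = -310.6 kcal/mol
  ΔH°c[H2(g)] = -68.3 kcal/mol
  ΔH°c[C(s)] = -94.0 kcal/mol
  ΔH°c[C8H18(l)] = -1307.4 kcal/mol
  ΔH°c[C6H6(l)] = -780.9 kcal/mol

Using ΔH = Σ nΔHc°(reactants) − Σ nΔHc°(products):
= [2·(-310.6) + 10·(-94.0) + 10·(-68.3)] − [1·(-1307.4) + 1·(-780.9)]
= -155.9 kcal/mol

ΔH° = -155.9 kcal/mol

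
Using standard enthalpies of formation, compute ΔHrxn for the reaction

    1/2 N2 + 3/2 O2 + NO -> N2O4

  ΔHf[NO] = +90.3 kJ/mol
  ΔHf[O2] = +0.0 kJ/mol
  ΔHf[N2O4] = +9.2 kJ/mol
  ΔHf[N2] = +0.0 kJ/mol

ΔHrxn = -81.1 kJ/mol

Products: 1·(+9.2) = +9.2
Reactants: 1/2·(+0.0) + 3/2·(+0.0) + 1·(+90.3) = +90.3
ΔHrxn = (+9.2) − (+90.3) = -81.1 kJ/mol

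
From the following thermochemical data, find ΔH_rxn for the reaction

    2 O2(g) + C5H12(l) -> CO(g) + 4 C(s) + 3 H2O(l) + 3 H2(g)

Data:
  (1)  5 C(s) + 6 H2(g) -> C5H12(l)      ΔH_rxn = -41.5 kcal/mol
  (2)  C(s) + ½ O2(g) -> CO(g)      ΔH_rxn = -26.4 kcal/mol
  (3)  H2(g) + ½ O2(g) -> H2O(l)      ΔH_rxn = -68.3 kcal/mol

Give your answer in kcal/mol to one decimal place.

(1) reversed: +41.5 kcal/mol
(2) as written: -26.4 kcal/mol
(3) × 3: (3)·(-68.3) = -204.9 kcal/mol
Combining the equations, ΔH_rxn = (-1)·(-41.5) + (1)·(-26.4) + (3)·(-68.3) = -189.8 kcal/mol

ΔH_rxn = -189.8 kcal/mol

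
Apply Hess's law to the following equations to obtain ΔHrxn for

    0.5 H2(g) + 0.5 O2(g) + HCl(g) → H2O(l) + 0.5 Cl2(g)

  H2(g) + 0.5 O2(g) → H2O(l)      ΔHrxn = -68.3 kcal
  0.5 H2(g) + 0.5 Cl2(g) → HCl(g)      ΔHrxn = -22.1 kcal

equation 1 as written (H2O(l) already on the product side): -68.3 kcal
equation 2 reversed (reverse to put HCl(g) on the reactant side): +22.1 kcal
ΔHrxn = (1)·(-68.3) + (-1)·(-22.1) = -46.2 kcal

ΔHrxn = -46.2 kcal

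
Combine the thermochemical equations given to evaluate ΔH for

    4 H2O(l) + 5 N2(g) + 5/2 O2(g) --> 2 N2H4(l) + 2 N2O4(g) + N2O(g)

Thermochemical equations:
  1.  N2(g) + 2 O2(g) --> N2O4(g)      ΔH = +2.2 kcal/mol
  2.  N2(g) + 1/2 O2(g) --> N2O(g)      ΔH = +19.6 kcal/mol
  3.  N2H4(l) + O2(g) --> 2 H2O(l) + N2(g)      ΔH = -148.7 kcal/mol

ΔH = 321.4 kcal/mol

eq. 1 × 2 (scale by 2 for the 2 N2O4(g)): (2)·(+2.2) = +4.4 kcal/mol
eq. 2 as written (N2O(g) already on the product side): +19.6 kcal/mol
eq. 3 reversed and × 2 (reverse to put N2H4(l) on the product side; scale by 2 for the 2 N2H4(l)): (-2)·(-148.7) = +297.4 kcal/mol
ΔH = (+4.4) + (+19.6) + (+297.4) = 321.4 kcal/mol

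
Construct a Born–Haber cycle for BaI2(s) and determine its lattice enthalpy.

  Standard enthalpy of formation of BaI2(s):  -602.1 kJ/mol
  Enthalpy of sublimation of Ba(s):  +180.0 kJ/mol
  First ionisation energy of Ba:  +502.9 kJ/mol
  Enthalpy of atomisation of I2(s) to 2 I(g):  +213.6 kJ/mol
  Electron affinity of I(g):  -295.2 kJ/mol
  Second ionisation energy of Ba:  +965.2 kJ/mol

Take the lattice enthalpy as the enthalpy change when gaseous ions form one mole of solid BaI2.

U = -1873.4 kJ/mol

ΔHf° = 1·ΔHsub + 1·(ΣIE) + 1·D(I2) + 2·EA + U
-602.1 = 1·(+180.0) + 1·(+1468.1) + 1·(+213.6) + 2·(-295.2) + U
U = -602.1 − (+1271.3) = -1873.4 kJ/mol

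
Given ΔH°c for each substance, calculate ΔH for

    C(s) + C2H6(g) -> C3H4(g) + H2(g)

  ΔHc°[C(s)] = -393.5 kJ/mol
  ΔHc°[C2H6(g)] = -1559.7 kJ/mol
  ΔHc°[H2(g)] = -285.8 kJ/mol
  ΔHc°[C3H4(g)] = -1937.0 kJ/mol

ΔH = 269.6 kJ/mol

With combustion enthalpies, reactants minus products:
= [1·(-393.5) + 1·(-1559.7)] − [1·(-1937.0) + 1·(-285.8)]
= 269.6 kJ/mol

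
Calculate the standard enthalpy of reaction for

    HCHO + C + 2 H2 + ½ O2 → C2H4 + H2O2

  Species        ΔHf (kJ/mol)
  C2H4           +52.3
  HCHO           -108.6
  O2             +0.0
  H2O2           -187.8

ΔH_rxn = -26.9 kJ/mol

Products: 1·(+52.3) + 1·(-187.8) = -135.5
Reactants: 1·(-108.6) + 1·(+0.0) + 2·(+0.0) + 1/2·(+0.0) = -108.6
ΔH_rxn = (-135.5) − (-108.6) = -26.9 kJ/mol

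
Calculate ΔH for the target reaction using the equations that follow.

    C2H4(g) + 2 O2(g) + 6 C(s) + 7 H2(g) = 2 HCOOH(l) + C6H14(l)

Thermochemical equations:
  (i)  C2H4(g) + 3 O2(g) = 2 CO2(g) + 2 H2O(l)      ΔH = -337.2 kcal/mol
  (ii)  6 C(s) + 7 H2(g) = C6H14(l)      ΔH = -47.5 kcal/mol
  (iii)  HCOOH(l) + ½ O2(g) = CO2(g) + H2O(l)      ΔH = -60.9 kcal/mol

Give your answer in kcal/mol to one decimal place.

(i) as written: -337.2 kcal/mol
(ii) as written: -47.5 kcal/mol
(iii) reversed and × 2: (-2)·(-60.9) = +121.8 kcal/mol
Since enthalpy is a state function, ΔH = (-337.2) + (-47.5) + (+121.8) = -262.9 kcal/mol

ΔH = -262.9 kcal/mol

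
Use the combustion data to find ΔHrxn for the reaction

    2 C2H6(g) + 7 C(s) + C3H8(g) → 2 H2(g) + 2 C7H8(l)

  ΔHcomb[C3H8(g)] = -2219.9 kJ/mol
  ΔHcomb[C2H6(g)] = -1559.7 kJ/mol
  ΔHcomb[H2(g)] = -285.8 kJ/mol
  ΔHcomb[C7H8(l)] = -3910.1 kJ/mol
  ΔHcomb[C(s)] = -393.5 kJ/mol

ΔHrxn = 298.0 kJ/mol

With combustion enthalpies, reactants minus products:
= [2·(-1559.7) + 7·(-393.5) + 1·(-2219.9)] − [2·(-285.8) + 2·(-3910.1)]
= 298.0 kJ/mol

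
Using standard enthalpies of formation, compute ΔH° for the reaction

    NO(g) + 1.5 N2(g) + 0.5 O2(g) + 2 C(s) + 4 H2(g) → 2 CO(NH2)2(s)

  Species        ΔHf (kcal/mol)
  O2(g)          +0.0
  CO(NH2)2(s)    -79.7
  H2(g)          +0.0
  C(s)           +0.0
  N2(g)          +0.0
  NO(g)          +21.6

ΔH° = -181.0 kcal/mol

Products: 2·(-79.7) = -159.4
Reactants: 1·(+21.6) + 3/2·(+0.0) + 1/2·(+0.0) + 2·(+0.0) + 4·(+0.0) = +21.6
ΔH° = (-159.4) − (+21.6) = -181.0 kcal/mol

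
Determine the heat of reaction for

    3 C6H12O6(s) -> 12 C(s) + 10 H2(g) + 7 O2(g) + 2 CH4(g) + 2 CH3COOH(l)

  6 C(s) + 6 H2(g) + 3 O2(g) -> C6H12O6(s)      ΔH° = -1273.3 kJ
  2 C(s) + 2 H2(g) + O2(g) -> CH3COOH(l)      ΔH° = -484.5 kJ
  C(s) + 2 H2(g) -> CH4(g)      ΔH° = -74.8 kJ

equation 1 reversed and × 3 (C6H12O6(s) must end up as a reactant; ×3 to match 3 C6H12O6(s) in the target): (-3)·(-1273.3) = +3819.9 kJ
equation 2 × 2 (×2 to match 2 CH3COOH(l) in the target): (2)·(-484.5) = -969.0 kJ
equation 3 × 2 (scale by 2 for the 2 CH4(g)): (2)·(-74.8) = -149.6 kJ
Summing the manipulated equations, ΔH° = (+3819.9) + (-969.0) + (-149.6) = 2701.3 kJ

ΔH° = 2701.3 kJ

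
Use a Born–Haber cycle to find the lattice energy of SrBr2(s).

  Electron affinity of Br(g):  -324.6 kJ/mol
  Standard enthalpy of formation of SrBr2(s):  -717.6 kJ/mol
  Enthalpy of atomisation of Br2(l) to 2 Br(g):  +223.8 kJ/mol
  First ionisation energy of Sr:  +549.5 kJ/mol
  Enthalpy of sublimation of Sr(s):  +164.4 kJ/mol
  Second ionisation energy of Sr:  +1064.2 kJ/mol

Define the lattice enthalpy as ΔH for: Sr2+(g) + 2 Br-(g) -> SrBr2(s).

U = -2070.3 kJ/mol

ΔHf° = 1·ΔHsub + 1·(ΣIE) + 1·D(Br2) + 2·EA + U
-717.6 = 1·(+164.4) + 1·(+1613.7) + 1·(+223.8) + 2·(-324.6) + U
U = -717.6 − (+1352.7) = -2070.3 kJ/mol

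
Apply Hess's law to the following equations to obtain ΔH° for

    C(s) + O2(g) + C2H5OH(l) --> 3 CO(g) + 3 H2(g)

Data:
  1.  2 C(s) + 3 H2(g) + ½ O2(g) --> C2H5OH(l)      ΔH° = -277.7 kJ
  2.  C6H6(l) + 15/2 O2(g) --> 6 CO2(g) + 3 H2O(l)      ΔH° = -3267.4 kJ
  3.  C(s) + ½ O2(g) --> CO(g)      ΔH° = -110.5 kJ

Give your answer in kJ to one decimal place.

eq. 1 reversed (C2H5OH(l) must end up as a reactant): +277.7 kJ
eq. 2: not needed (C6H6(l) appears nowhere else).
eq. 3 × 3 (×3 to match 3 CO(g) in the target): (3)·(-110.5) = -331.5 kJ
ΔH° = (+277.7) + (-331.5) = -53.8 kJ

ΔH° = -53.8 kJ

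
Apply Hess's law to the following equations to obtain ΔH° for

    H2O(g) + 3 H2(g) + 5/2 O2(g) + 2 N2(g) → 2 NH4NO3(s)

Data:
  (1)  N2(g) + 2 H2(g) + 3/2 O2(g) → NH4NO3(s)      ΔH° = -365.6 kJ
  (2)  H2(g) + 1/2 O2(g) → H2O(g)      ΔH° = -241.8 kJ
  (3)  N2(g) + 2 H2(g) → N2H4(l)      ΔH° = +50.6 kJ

ΔH° = -489.4 kJ

(1) × 2: (2)·(-365.6) = -731.2 kJ
(2) reversed: +241.8 kJ
(3): not needed.
Combining the equations, ΔH° = (-731.2) + (+241.8) = -489.4 kJ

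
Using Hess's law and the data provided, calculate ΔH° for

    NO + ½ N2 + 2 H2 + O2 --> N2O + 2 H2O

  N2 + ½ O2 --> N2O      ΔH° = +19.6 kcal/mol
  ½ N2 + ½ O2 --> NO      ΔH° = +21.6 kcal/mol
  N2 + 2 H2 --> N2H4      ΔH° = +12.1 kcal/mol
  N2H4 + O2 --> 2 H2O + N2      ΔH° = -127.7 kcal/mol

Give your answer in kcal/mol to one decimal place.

equation 1 as written: +19.6 kcal/mol
equation 2 reversed: -21.6 kcal/mol
equation 3 as written: +12.1 kcal/mol
equation 4 as written: -127.7 kcal/mol
ΔH° = (+19.6) + (-21.6) + (+12.1) + (-127.7) = -117.6 kcal/mol

ΔH° = -117.6 kcal/mol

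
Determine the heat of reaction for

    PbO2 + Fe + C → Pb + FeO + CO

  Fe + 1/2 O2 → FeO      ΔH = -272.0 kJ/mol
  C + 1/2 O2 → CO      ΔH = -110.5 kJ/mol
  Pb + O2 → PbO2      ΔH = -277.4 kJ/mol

equation 1 as written (FeO already on the product side): -272.0 kJ/mol
equation 2 as written (CO already on the product side): -110.5 kJ/mol
equation 3 reversed (reverse to put PbO2 on the reactant side): +277.4 kJ/mol
Summing the manipulated equations, ΔH = (1)·(-272.0) + (1)·(-110.5) + (-1)·(-277.4) = -105.1 kJ/mol

ΔH = -105.1 kJ/mol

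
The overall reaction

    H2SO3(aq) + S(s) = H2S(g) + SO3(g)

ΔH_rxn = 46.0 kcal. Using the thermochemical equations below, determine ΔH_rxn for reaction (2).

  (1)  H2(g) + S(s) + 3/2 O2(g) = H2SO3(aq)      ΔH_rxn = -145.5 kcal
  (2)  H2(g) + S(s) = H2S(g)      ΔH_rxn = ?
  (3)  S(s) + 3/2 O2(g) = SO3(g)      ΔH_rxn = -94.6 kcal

ΔH_rxn = -4.9 kcal

(1) reversed (reverse to put H2SO3(aq) on the reactant side): +145.5 kcal
(2) as written (H2S(g) already on the product side): contributes x
(3) as written (SO3(g) already on the product side): -94.6 kcal
+46.0 = (+145.5) + (-94.6) + x
x = (+46.0 − (+50.9)) / (1) = -4.9 kcal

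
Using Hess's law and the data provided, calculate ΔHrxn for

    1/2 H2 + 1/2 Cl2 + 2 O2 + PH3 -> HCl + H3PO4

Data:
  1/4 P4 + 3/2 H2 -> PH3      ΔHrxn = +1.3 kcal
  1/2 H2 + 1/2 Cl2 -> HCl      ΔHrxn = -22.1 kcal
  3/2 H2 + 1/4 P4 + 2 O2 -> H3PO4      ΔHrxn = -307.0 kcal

equation 1 reversed (reverse to put PH3 on the reactant side): -1.3 kcal
equation 2 as written (HCl already on the product side): -22.1 kcal
equation 3 as written (H3PO4 already on the product side): -307.0 kcal
ΔHrxn = (-1.3) + (-22.1) + (-307.0) = -330.4 kcal

ΔHrxn = -330.4 kcal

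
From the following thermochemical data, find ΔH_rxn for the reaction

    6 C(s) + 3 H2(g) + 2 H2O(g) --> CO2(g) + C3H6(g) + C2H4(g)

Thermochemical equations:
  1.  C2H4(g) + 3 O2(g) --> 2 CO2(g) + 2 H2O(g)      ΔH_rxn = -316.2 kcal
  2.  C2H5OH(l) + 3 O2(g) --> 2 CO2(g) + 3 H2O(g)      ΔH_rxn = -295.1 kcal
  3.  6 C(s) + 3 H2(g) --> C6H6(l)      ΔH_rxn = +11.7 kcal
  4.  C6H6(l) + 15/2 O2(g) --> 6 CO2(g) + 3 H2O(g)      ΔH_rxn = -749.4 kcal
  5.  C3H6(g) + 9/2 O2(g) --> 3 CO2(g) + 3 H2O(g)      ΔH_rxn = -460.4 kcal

ΔH_rxn = 38.9 kcal

eq. 1 reversed: +316.2 kcal
eq. 2: not needed.
eq. 3 as written: +11.7 kcal
eq. 4 as written: -749.4 kcal
eq. 5 reversed: +460.4 kcal
Since enthalpy is a state function, ΔH_rxn = (+316.2) + (+11.7) + (-749.4) + (+460.4) = 38.9 kcal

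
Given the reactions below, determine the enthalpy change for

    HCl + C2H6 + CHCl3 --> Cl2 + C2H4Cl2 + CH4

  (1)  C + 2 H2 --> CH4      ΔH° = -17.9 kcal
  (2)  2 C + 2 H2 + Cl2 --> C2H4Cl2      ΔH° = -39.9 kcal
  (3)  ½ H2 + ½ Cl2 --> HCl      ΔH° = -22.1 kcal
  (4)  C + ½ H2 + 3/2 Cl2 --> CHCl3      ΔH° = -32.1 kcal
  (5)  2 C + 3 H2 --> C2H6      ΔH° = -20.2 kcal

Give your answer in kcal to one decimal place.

(1) as written: -17.9 kcal
(2) as written: -39.9 kcal
(3) reversed: +22.1 kcal
(4) reversed: +32.1 kcal
(5) reversed: +20.2 kcal
By Hess's law, ΔH° = (-17.9) + (-39.9) + (+22.1) + (+32.1) + (+20.2) = 16.6 kcal

ΔH° = 16.6 kcal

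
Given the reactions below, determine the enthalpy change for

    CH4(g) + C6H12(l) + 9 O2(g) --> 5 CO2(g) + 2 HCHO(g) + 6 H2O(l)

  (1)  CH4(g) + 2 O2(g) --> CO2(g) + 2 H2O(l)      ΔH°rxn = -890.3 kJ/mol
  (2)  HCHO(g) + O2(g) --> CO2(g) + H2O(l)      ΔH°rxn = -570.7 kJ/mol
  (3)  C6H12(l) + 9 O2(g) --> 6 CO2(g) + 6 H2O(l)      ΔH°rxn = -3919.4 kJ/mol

(1) as written (CH4(g) already on the reactant side): -890.3 kJ/mol
(2) reversed and × 2 (HCHO(g) must end up as a product; ×2 to match 2 HCHO(g) in the target): (-2)·(-570.7) = +1141.4 kJ/mol
(3) as written (C6H12(l) already on the reactant side): -3919.4 kJ/mol
ΔH°rxn = (-890.3) + (+1141.4) + (-3919.4) = -3668.3 kJ/mol

ΔH°rxn = -3668.3 kJ/mol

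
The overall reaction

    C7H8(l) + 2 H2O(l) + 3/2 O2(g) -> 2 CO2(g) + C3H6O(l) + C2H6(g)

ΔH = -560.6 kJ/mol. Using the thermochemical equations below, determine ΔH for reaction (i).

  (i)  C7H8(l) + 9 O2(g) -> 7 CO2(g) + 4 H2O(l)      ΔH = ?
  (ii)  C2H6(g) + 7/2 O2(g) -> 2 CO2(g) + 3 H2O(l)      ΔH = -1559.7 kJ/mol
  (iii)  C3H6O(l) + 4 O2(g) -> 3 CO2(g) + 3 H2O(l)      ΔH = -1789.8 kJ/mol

(i) as written (C7H8(l) already on the reactant side): contributes x
(ii) reversed (reverse to put C2H6(g) on the product side): +1559.7 kJ/mol
(iii) reversed (C3H6O(l) must end up as a product): +1789.8 kJ/mol
-560.6 = (+1559.7) + (+1789.8) + x
x = (-560.6 − (+3349.5)) / (1) = -3910.1 kJ/mol

ΔH = -3910.1 kJ/mol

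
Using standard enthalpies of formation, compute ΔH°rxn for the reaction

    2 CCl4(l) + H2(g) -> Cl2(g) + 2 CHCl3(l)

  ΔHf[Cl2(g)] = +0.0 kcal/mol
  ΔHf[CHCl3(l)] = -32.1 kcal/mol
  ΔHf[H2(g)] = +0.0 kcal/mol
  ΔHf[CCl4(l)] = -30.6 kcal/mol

Products: 1·(+0.0) + 2·(-32.1) = -64.2
Reactants: 2·(-30.6) + 1·(+0.0) = -61.2
ΔH°rxn = (-64.2) − (-61.2) = -3.0 kcal/mol

ΔH°rxn = -3.0 kcal/mol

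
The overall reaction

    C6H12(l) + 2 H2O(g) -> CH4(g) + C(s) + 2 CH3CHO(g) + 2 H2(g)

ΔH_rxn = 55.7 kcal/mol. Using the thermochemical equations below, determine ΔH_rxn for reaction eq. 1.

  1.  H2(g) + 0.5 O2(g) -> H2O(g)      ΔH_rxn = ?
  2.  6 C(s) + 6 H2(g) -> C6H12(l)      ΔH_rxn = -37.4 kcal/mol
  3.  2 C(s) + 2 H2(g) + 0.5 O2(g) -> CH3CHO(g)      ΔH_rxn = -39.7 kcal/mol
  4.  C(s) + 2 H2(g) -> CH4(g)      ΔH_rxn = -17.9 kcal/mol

eq. 1 reversed and × 2 (reverse to put H2O(g) on the reactant side; ×2 to match 2 H2O(g) in the target): contributes −2·x
eq. 2 reversed (C6H12(l) must end up as a reactant): +37.4 kcal/mol
eq. 3 × 2 (scale by 2 for the 2 CH3CHO(g)): (2)·(-39.7) = -79.4 kcal/mol
eq. 4 as written (CH4(g) already on the product side): -17.9 kcal/mol
+55.7 = (+37.4) + (-79.4) + (-17.9) − 2·x
x = (+55.7 − (-59.9)) / (-2) = -57.8 kcal/mol

ΔH_rxn = -57.8 kcal/mol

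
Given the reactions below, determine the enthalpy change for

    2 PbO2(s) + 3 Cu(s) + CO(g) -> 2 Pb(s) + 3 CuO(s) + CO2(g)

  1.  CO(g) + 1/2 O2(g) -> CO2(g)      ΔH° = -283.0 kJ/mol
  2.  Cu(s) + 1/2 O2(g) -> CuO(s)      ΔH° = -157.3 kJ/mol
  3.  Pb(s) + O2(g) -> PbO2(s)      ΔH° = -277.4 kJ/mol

ΔH° = -200.1 kJ/mol

eq. 1 as written: -283.0 kJ/mol
eq. 2 × 3: (3)·(-157.3) = -471.9 kJ/mol
eq. 3 reversed and × 2: (-2)·(-277.4) = +554.8 kJ/mol
Summing the manipulated equations, ΔH° = (-283.0) + (-471.9) + (+554.8) = -200.1 kJ/mol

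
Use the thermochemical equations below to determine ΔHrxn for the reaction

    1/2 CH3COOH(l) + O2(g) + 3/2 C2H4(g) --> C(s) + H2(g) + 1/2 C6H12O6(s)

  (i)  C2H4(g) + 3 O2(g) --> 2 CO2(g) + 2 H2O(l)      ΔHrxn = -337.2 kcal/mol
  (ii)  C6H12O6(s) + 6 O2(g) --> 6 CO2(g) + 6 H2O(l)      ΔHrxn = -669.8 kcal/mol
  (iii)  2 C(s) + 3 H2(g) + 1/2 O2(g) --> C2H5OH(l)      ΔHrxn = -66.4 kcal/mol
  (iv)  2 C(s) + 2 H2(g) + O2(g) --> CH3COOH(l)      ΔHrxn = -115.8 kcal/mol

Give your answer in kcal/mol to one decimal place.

(i) × 3/2: (3/2)·(-337.2) = -505.8 kcal/mol
(ii) reversed and × 1/2: (-1/2)·(-669.8) = +334.9 kcal/mol
(iii): not needed.
(iv) reversed and × 1/2: (-1/2)·(-115.8) = +57.9 kcal/mol
By Hess's law, ΔHrxn = (-505.8) + (+334.9) + (+57.9) = -113.0 kcal/mol

ΔHrxn = -113.0 kcal/mol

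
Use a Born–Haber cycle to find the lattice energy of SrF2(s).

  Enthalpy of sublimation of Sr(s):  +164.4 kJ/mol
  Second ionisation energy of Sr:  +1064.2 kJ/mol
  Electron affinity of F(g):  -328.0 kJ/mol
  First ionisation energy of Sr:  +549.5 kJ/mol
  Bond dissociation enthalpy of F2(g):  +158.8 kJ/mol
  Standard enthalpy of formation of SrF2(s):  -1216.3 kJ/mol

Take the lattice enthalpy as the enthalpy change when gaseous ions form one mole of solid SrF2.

U = -2497.2 kJ/mol

ΔHf° = 1·ΔHsub + 1·(ΣIE) + 1·D(F2) + 2·EA + U
-1216.3 = 1·(+164.4) + 1·(+1613.7) + 1·(+158.8) + 2·(-328.0) + U
U = -1216.3 − (+1280.9) = -2497.2 kJ/mol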